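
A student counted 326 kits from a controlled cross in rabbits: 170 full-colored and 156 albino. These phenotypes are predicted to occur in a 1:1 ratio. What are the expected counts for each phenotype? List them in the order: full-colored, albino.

Under the 1:1 hypothesis (Σ ratio = 2, N = 326):
  full-colored: 326 × 1/2 = 163
  albino: 326 × 1/2 = 163

163, 163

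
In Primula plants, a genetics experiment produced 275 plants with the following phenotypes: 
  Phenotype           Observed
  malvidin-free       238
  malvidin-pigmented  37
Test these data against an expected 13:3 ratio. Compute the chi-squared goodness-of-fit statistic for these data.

Expected counts for N = 275 under a 13:3 ratio (total parts = 16):
  malvidin-free: 275 × 13/16 = 223.4375
  malvidin-pigmented: 275 × 3/16 = 51.5625
χ² = Σ (O − E)² / E
  malvidin-free: (238 − 223.4375)² / 223.4375 = 0.9491
  malvidin-pigmented: (37 − 51.5625)² / 51.5625 = 4.1128
χ² = 0.9491 + 4.1128 = 5.0619 ≈ 5.062

5.062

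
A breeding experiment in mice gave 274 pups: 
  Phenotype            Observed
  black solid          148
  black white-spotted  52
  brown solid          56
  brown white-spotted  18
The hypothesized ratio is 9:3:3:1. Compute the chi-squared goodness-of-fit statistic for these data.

Expected counts for N = 274 under a 9:3:3:1 ratio (total parts = 16):
  black solid: 274 × 9/16 = 154.125
  black white-spotted: 274 × 3/16 = 51.375
  brown solid: 274 × 3/16 = 51.375
  brown white-spotted: 274 × 1/16 = 17.125
χ² = Σ (O − E)² / E
  black solid: (148 − 154.125)² / 154.125 = 0.2434
  black white-spotted: (52 − 51.375)² / 51.375 = 0.0076
  brown solid: (56 − 51.375)² / 51.375 = 0.4164
  brown white-spotted: (18 − 17.125)² / 17.125 = 0.0447
χ² = 0.2434 + 0.0076 + 0.4164 + 0.0447 = 0.7121 ≈ 0.712

0.712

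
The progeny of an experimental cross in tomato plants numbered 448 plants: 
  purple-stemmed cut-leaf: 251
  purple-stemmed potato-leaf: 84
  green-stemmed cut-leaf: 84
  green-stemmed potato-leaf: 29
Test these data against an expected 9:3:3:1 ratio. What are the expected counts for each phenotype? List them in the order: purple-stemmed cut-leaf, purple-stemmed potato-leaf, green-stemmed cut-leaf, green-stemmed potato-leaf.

The 9:3:3:1 ratio has 16 parts, so with N = 448 the expected counts are:
  purple-stemmed cut-leaf: 448 × 9/16 = 252
  purple-stemmed potato-leaf: 448 × 3/16 = 84
  green-stemmed cut-leaf: 448 × 3/16 = 84
  green-stemmed potato-leaf: 448 × 1/16 = 28

252, 84, 84, 28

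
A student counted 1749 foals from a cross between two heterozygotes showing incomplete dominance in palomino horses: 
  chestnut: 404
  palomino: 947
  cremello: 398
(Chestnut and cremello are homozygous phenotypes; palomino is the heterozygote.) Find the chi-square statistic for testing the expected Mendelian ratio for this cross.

12.062

With incomplete dominance, a heterozygote × heterozygote cross gives a 1:2:1 phenotypic ratio.
Expected counts for N = 1749 under a 1:2:1 ratio (total parts = 4):
  chestnut: 1749 × 1/4 = 437.25
  palomino: 1749 × 2/4 = 874.5
  cremello: 1749 × 1/4 = 437.25
χ² = Σ (O − E)² / E
  chestnut: (404 − 437.25)² / 437.25 = 2.5284
  palomino: (947 − 874.5)² / 874.5 = 6.0106
  cremello: (398 − 437.25)² / 437.25 = 3.5233
χ² = 2.5284 + 6.0106 + 3.5233 = 12.0623 ≈ 12.062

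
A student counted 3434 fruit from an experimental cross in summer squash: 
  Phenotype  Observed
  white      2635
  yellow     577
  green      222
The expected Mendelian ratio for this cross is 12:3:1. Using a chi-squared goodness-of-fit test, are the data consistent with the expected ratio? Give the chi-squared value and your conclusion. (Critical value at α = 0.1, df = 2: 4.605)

Under the 12:3:1 hypothesis (Σ ratio = 16, N = 3434):
  white: 3434 × 12/16 = 2575.5
  yellow: 3434 × 3/16 = 643.875
  green: 3434 × 1/16 = 214.625
χ² = Σ (O − E)² / E
  white: (2635 − 2575.5)² / 2575.5 = 1.3746
  yellow: (577 − 643.875)² / 643.875 = 6.9459
  green: (222 − 214.625)² / 214.625 = 0.2534
χ² = 1.3746 + 6.9459 + 0.2534 = 8.5739 ≈ 8.574
Degrees of freedom = 3 − 1 = 2; critical value at α = 0.1 is 4.605.
Since 8.574 > 4.605, we reject the null hypothesis — the data do not fit the 12:3:1 ratio.

8.574; not consistent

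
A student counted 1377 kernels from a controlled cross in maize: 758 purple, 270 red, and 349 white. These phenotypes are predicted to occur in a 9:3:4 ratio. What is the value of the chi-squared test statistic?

The 9:3:4 ratio has 16 parts, so with N = 1377 the expected counts are:
  purple: 1377 × 9/16 = 774.5625
  red: 1377 × 3/16 = 258.1875
  white: 1377 × 4/16 = 344.25
χ² = Σ (O − E)² / E
  purple: (758 − 774.5625)² / 774.5625 = 0.3542
  red: (270 − 258.1875)² / 258.1875 = 0.5404
  white: (349 − 344.25)² / 344.25 = 0.0655
χ² = 0.3542 + 0.5404 + 0.0655 = 0.9601 ≈ 0.960

0.960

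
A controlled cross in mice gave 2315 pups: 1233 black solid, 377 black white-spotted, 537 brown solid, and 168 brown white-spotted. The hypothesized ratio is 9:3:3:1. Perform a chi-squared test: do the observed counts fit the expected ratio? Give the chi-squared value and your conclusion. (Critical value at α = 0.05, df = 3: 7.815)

39.345; not consistent

Expected counts for N = 2315 under a 9:3:3:1 ratio (total parts = 16):
  black solid: 2315 × 9/16 = 1302.1875
  black white-spotted: 2315 × 3/16 = 434.0625
  brown solid: 2315 × 3/16 = 434.0625
  brown white-spotted: 2315 × 1/16 = 144.6875
χ² = Σ (O − E)² / E
  black solid: (1233 − 1302.1875)² / 1302.1875 = 3.6761
  black white-spotted: (377 − 434.0625)² / 434.0625 = 7.5015
  brown solid: (537 − 434.0625)² / 434.0625 = 24.4115
  brown white-spotted: (168 − 144.6875)² / 144.6875 = 3.7562
χ² = 3.6761 + 7.5015 + 24.4115 + 3.7562 = 39.3453 ≈ 39.345
Degrees of freedom = 4 − 1 = 3; critical value at α = 0.05 is 7.815.
Since 39.345 > 7.815, we reject the null hypothesis — the data do not fit the 9:3:3:1 ratio.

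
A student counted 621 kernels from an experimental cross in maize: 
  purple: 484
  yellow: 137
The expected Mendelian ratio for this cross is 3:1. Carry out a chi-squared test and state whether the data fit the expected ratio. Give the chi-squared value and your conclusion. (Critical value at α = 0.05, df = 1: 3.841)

The 3:1 ratio has 4 parts, so with N = 621 the expected counts are:
  purple: 621 × 3/4 = 465.75
  yellow: 621 × 1/4 = 155.25
χ² = Σ (O − E)² / E
  purple: (484 − 465.75)² / 465.75 = 0.7151
  yellow: (137 − 155.25)² / 155.25 = 2.1453
χ² = 0.7151 + 2.1453 = 2.8604 ≈ 2.860
Degrees of freedom = 2 − 1 = 1; critical value at α = 0.05 is 3.841.
Since 2.860 < 3.841, we fail to reject the null hypothesis — the data are consistent with the 3:1 ratio.

2.860; consistent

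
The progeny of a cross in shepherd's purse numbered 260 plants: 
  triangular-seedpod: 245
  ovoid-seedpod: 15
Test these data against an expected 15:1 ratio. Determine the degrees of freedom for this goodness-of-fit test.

A goodness-of-fit test with 2 phenotype classes has df = 2 − 1 = 1.

1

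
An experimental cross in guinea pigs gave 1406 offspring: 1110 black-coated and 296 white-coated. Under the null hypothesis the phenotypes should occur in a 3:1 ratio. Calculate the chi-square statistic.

11.684

Under the 3:1 hypothesis (Σ ratio = 4, N = 1406):
  black-coated: 1406 × 3/4 = 1054.5
  white-coated: 1406 × 1/4 = 351.5
χ² = Σ (O − E)² / E
  black-coated: (1110 − 1054.5)² / 1054.5 = 2.9211
  white-coated: (296 − 351.5)² / 351.5 = 8.7632
χ² = 2.9211 + 8.7632 = 11.6843 ≈ 11.684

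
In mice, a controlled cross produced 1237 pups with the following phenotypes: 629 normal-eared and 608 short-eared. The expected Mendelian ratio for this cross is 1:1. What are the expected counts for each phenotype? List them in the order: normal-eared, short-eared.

Expected counts for N = 1237 under a 1:1 ratio (total parts = 2):
  normal-eared: 1237 × 1/2 = 618.5
  short-eared: 1237 × 1/2 = 618.5

618.5, 618.5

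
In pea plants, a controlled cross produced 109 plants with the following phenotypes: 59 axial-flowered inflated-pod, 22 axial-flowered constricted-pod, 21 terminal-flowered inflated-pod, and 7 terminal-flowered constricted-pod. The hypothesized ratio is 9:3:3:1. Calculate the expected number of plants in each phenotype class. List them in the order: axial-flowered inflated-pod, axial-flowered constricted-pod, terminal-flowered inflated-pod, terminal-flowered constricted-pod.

61.3125, 20.4375, 20.4375, 6.8125

The 9:3:3:1 ratio has 16 parts, so with N = 109 the expected counts are:
  axial-flowered inflated-pod: 109 × 9/16 = 61.3125
  axial-flowered constricted-pod: 109 × 3/16 = 20.4375
  terminal-flowered inflated-pod: 109 × 3/16 = 20.4375
  terminal-flowered constricted-pod: 109 × 1/16 = 6.8125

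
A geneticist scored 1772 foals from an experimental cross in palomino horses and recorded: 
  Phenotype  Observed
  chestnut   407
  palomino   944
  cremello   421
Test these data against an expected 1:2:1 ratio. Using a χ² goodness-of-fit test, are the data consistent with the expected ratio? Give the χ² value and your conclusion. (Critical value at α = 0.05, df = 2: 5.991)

Expected counts for N = 1772 under a 1:2:1 ratio (total parts = 4):
  chestnut: 1772 × 1/4 = 443
  palomino: 1772 × 2/4 = 886
  cremello: 1772 × 1/4 = 443
χ² = Σ (O − E)² / E
  chestnut: (407 − 443)² / 443 = 2.9255
  palomino: (944 − 886)² / 886 = 3.7968
  cremello: (421 − 443)² / 443 = 1.0926
χ² = 2.9255 + 3.7968 + 1.0926 = 7.8149 ≈ 7.815
Degrees of freedom = 3 − 1 = 2; critical value at α = 0.05 is 5.991.
Since 7.815 > 5.991, we reject the null hypothesis — the data do not fit the 1:2:1 ratio.

7.815; not consistent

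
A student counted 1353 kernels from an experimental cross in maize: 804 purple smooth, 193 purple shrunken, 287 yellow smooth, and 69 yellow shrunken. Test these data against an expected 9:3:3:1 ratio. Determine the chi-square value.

24.179

Expected counts for N = 1353 under a 9:3:3:1 ratio (total parts = 16):
  purple smooth: 1353 × 9/16 = 761.0625
  purple shrunken: 1353 × 3/16 = 253.6875
  yellow smooth: 1353 × 3/16 = 253.6875
  yellow shrunken: 1353 × 1/16 = 84.5625
χ² = Σ (O − E)² / E
  purple smooth: (804 − 761.0625)² / 761.0625 = 2.4224
  purple shrunken: (193 − 253.6875)² / 253.6875 = 14.5178
  yellow smooth: (287 − 253.6875)² / 253.6875 = 4.3744
  yellow shrunken: (69 − 84.5625)² / 84.5625 = 2.8641
χ² = 2.4224 + 14.5178 + 4.3744 + 2.8641 = 24.1787 ≈ 24.179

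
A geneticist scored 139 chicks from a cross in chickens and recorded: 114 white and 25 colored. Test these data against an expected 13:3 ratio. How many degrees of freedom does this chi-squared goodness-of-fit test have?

A goodness-of-fit test with 2 phenotype classes has df = 2 − 1 = 1.

1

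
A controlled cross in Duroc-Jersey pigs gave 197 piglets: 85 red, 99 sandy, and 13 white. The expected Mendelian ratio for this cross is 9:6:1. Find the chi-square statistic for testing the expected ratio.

Expected counts for N = 197 under a 9:6:1 ratio (total parts = 16):
  red: 197 × 9/16 = 110.8125
  sandy: 197 × 6/16 = 73.875
  white: 197 × 1/16 = 12.3125
χ² = Σ (O − E)² / E
  red: (85 − 110.8125)² / 110.8125 = 6.0127
  sandy: (99 − 73.875)² / 73.875 = 8.5451
  white: (13 − 12.3125)² / 12.3125 = 0.0384
χ² = 6.0127 + 8.5451 + 0.0384 = 14.5962 ≈ 14.596

14.596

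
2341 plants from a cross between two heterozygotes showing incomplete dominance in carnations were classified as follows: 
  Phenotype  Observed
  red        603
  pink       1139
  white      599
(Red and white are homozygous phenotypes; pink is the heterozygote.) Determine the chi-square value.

1.709

With incomplete dominance, a heterozygote × heterozygote cross gives a 1:2:1 phenotypic ratio.
The 1:2:1 ratio has 4 parts, so with N = 2341 the expected counts are:
  red: 2341 × 1/4 = 585.25
  pink: 2341 × 2/4 = 1170.5
  white: 2341 × 1/4 = 585.25
χ² = Σ (O − E)² / E
  red: (603 − 585.25)² / 585.25 = 0.5383
  pink: (1139 − 1170.5)² / 1170.5 = 0.8477
  white: (599 − 585.25)² / 585.25 = 0.3230
χ² = 0.5383 + 0.8477 + 0.3230 = 1.709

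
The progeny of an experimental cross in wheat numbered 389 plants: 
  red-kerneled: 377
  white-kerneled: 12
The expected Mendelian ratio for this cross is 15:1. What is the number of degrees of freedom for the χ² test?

1

A goodness-of-fit test with 2 phenotype classes has df = 2 − 1 = 1.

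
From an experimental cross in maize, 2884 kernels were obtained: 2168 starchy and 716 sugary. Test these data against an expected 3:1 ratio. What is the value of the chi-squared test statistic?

0.046

Expected counts for N = 2884 under a 3:1 ratio (total parts = 4):
  starchy: 2884 × 3/4 = 2163
  sugary: 2884 × 1/4 = 721
χ² = Σ (O − E)² / E
  starchy: (2168 − 2163)² / 2163 = 0.0116
  sugary: (716 − 721)² / 721 = 0.0347
χ² = 0.0116 + 0.0347 = 0.0463 ≈ 0.046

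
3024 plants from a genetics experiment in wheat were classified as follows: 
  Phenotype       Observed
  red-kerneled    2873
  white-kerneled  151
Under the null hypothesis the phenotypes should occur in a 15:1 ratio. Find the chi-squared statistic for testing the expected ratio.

Under the 15:1 hypothesis (Σ ratio = 16, N = 3024):
  red-kerneled: 3024 × 15/16 = 2835
  white-kerneled: 3024 × 1/16 = 189
χ² = Σ (O − E)² / E
  red-kerneled: (2873 − 2835)² / 2835 = 0.5093
  white-kerneled: (151 − 189)² / 189 = 7.6402
χ² = 0.5093 + 7.6402 = 8.1495 ≈ 8.150

8.150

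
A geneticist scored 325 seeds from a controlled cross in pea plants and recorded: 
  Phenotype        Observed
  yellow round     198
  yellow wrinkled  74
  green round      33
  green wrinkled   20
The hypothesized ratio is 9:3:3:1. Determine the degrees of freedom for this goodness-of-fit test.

3

A goodness-of-fit test with 4 phenotype classes has df = 4 − 1 = 3.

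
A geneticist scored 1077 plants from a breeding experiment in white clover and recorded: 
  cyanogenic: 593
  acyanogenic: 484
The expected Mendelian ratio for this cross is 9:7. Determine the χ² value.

Expected counts for N = 1077 under a 9:7 ratio (total parts = 16):
  cyanogenic: 1077 × 9/16 = 605.8125
  acyanogenic: 1077 × 7/16 = 471.1875
χ² = Σ (O − E)² / E
  cyanogenic: (593 − 605.8125)² / 605.8125 = 0.2710
  acyanogenic: (484 − 471.1875)² / 471.1875 = 0.3484
χ² = 0.2710 + 0.3484 = 0.6194 ≈ 0.619

0.619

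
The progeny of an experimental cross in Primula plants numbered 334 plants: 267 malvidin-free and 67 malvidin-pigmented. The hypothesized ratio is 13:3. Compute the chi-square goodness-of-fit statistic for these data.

Under the 13:3 hypothesis (Σ ratio = 16, N = 334):
  malvidin-free: 334 × 13/16 = 271.375
  malvidin-pigmented: 334 × 3/16 = 62.625
χ² = Σ (O − E)² / E
  malvidin-free: (267 − 271.375)² / 271.375 = 0.0705
  malvidin-pigmented: (67 − 62.625)² / 62.625 = 0.3056
χ² = 0.0705 + 0.3056 = 0.3761 ≈ 0.376

0.376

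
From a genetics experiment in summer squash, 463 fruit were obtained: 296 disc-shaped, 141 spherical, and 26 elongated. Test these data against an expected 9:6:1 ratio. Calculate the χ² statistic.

11.285

The 9:6:1 ratio has 16 parts, so with N = 463 the expected counts are:
  disc-shaped: 463 × 9/16 = 260.4375
  spherical: 463 × 6/16 = 173.625
  elongated: 463 × 1/16 = 28.9375
χ² = Σ (O − E)² / E
  disc-shaped: (296 − 260.4375)² / 260.4375 = 4.8560
  spherical: (141 − 173.625)² / 173.625 = 6.1304
  elongated: (26 − 28.9375)² / 28.9375 = 0.2982
χ² = 4.8560 + 6.1304 + 0.2982 = 11.2846 ≈ 11.285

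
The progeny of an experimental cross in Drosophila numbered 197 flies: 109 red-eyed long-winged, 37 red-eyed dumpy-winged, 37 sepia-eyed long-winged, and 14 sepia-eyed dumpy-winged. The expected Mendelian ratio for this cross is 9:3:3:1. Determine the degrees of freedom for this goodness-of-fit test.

3

A goodness-of-fit test with 4 phenotype classes has df = 4 − 1 = 3.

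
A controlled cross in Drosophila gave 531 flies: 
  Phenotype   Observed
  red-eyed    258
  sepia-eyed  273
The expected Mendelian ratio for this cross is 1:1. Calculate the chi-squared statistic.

Expected counts for N = 531 under a 1:1 ratio (total parts = 2):
  red-eyed: 531 × 1/2 = 265.5
  sepia-eyed: 531 × 1/2 = 265.5
χ² = Σ (O − E)² / E
  red-eyed: (258 − 265.5)² / 265.5 = 0.2119
  sepia-eyed: (273 − 265.5)² / 265.5 = 0.2119
χ² = 0.2119 + 0.2119 = 0.4238 ≈ 0.424

0.424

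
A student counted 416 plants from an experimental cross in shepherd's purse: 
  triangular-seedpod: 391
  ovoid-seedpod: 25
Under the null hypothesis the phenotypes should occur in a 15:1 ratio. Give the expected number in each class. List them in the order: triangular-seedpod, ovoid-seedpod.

The 15:1 ratio has 16 parts, so with N = 416 the expected counts are:
  triangular-seedpod: 416 × 15/16 = 390
  ovoid-seedpod: 416 × 1/16 = 26

390, 26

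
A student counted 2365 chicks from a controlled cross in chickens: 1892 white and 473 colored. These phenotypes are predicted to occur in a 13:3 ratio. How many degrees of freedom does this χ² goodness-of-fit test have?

1

A goodness-of-fit test with 2 phenotype classes has df = 2 − 1 = 1.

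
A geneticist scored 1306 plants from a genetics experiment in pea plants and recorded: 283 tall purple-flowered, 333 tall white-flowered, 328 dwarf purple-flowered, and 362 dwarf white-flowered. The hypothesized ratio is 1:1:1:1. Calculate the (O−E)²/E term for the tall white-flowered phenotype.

Total ratio parts = 4. Expected numbers out of 1306:
  tall purple-flowered: 1306 × 1/4 = 326.5
  tall white-flowered: 1306 × 1/4 = 326.5
  dwarf purple-flowered: 1306 × 1/4 = 326.5
  dwarf white-flowered: 1306 × 1/4 = 326.5
Contribution of tall white-flowered: (333 − 326.5)² / 326.5 = 0.1294

0.129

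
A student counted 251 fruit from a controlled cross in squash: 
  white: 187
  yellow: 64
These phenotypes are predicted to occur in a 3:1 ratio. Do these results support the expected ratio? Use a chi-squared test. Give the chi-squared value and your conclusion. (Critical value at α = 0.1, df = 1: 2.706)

Under the 3:1 hypothesis (Σ ratio = 4, N = 251):
  white: 251 × 3/4 = 188.25
  yellow: 251 × 1/4 = 62.75
χ² = Σ (O − E)² / E
  white: (187 − 188.25)² / 188.25 = 0.0083
  yellow: (64 − 62.75)² / 62.75 = 0.0249
χ² = 0.0083 + 0.0249 = 0.0332 ≈ 0.033
Degrees of freedom = 2 − 1 = 1; critical value at α = 0.1 is 2.706.
Since 0.033 < 2.706, we fail to reject the null hypothesis — the data are consistent with the 3:1 ratio.

0.033; consistent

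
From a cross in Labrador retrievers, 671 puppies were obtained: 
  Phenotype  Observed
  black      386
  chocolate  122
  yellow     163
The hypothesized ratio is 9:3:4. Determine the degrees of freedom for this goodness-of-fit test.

A goodness-of-fit test with 3 phenotype classes has df = 3 − 1 = 2.

2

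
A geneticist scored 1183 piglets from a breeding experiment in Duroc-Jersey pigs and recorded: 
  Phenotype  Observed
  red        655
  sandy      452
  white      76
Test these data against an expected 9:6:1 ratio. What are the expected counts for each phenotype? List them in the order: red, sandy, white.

665.4375, 443.625, 73.9375

Under the 9:6:1 hypothesis (Σ ratio = 16, N = 1183):
  red: 1183 × 9/16 = 665.4375
  sandy: 1183 × 6/16 = 443.625
  white: 1183 × 1/16 = 73.9375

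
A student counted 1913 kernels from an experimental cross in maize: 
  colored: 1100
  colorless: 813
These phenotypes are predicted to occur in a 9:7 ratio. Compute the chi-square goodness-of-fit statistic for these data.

The 9:7 ratio has 16 parts, so with N = 1913 the expected counts are:
  colored: 1913 × 9/16 = 1076.0625
  colorless: 1913 × 7/16 = 836.9375
χ² = Σ (O − E)² / E
  colored: (1100 − 1076.0625)² / 1076.0625 = 0.5325
  colorless: (813 − 836.9375)² / 836.9375 = 0.6846
χ² = 0.5325 + 0.6846 = 1.2171 ≈ 1.217

1.217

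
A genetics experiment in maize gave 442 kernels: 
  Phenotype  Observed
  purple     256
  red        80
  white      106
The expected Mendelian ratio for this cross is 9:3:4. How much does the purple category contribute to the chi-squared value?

Under the 9:3:4 hypothesis (Σ ratio = 16, N = 442):
  purple: 442 × 9/16 = 248.625
  red: 442 × 3/16 = 82.875
  white: 442 × 4/16 = 110.5
Contribution of purple: (256 − 248.625)² / 248.625 = 0.2188

0.219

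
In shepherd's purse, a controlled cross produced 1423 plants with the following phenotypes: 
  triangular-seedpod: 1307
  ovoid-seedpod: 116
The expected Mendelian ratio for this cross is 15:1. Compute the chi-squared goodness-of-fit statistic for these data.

Under the 15:1 hypothesis (Σ ratio = 16, N = 1423):
  triangular-seedpod: 1423 × 15/16 = 1334.0625
  ovoid-seedpod: 1423 × 1/16 = 88.9375
χ² = Σ (O − E)² / E
  triangular-seedpod: (1307 − 1334.0625)² / 1334.0625 = 0.5490
  ovoid-seedpod: (116 − 88.9375)² / 88.9375 = 8.2348
χ² = 0.5490 + 8.2348 = 8.7838 ≈ 8.784

8.784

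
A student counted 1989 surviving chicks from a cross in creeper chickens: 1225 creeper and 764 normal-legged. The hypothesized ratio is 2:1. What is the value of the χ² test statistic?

23.079

Total ratio parts = 3. Expected numbers out of 1989:
  creeper: 1989 × 2/3 = 1326
  normal-legged: 1989 × 1/3 = 663
χ² = Σ (O − E)² / E
  creeper: (1225 − 1326)² / 1326 = 7.6931
  normal-legged: (764 − 663)² / 663 = 15.3861
χ² = 7.6931 + 15.3861 = 23.0792 ≈ 23.079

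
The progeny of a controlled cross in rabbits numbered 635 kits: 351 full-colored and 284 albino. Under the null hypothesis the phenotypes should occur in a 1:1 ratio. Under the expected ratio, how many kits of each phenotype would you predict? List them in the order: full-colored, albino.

Expected counts for N = 635 under a 1:1 ratio (total parts = 2):
  full-colored: 635 × 1/2 = 317.5
  albino: 635 × 1/2 = 317.5

317.5, 317.5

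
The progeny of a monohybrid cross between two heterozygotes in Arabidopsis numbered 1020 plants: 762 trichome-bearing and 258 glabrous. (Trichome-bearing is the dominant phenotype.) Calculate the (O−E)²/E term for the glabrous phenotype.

For a monohybrid cross between heterozygotes with complete dominance, the expected phenotypic ratio is 3:1.
Total ratio parts = 4. Expected numbers out of 1020:
  trichome-bearing: 1020 × 3/4 = 765
  glabrous: 1020 × 1/4 = 255
Contribution of glabrous: (258 − 255)² / 255 = 0.0353

0.035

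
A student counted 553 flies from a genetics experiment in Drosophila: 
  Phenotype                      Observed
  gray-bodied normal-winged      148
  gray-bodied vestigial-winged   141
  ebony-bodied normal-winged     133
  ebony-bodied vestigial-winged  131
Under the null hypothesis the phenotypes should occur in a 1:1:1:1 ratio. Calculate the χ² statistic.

1.322

Total ratio parts = 4. Expected numbers out of 553:
  gray-bodied normal-winged: 553 × 1/4 = 138.25
  gray-bodied vestigial-winged: 553 × 1/4 = 138.25
  ebony-bodied normal-winged: 553 × 1/4 = 138.25
  ebony-bodied vestigial-winged: 553 × 1/4 = 138.25
χ² = Σ (O − E)² / E
  gray-bodied normal-winged: (148 − 138.25)² / 138.25 = 0.6876
  gray-bodied vestigial-winged: (141 − 138.25)² / 138.25 = 0.0547
  ebony-bodied normal-winged: (133 − 138.25)² / 138.25 = 0.1994
  ebony-bodied vestigial-winged: (131 − 138.25)² / 138.25 = 0.3802
χ² = 0.6876 + 0.0547 + 0.1994 + 0.3802 = 1.3219 ≈ 1.322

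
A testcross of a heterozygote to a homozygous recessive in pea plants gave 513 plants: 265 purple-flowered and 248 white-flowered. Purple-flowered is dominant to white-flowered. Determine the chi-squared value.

0.563

A testcross of a heterozygote (Aa × aa) gives a 1:1 phenotypic ratio.
Total ratio parts = 2. Expected numbers out of 513:
  purple-flowered: 513 × 1/2 = 256.5
  white-flowered: 513 × 1/2 = 256.5
χ² = Σ (O − E)² / E
  purple-flowered: (265 − 256.5)² / 256.5 = 0.2817
  white-flowered: (248 − 256.5)² / 256.5 = 0.2817
χ² = 0.2817 + 0.2817 = 0.5634 ≈ 0.563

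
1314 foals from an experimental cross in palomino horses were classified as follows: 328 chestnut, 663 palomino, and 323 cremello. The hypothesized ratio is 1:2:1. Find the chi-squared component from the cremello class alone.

Under the 1:2:1 hypothesis (Σ ratio = 4, N = 1314):
  chestnut: 1314 × 1/4 = 328.5
  palomino: 1314 × 2/4 = 657
  cremello: 1314 × 1/4 = 328.5
Contribution of cremello: (323 − 328.5)² / 328.5 = 0.0921

0.092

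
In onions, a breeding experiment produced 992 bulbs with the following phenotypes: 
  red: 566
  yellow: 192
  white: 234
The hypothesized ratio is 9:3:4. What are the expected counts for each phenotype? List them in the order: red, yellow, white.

The 9:3:4 ratio has 16 parts, so with N = 992 the expected counts are:
  red: 992 × 9/16 = 558
  yellow: 992 × 3/16 = 186
  white: 992 × 4/16 = 248

558, 186, 248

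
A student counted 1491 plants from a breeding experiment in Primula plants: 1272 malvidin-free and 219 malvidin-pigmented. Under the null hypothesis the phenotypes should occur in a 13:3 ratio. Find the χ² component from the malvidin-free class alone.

3.028

Total ratio parts = 16. Expected numbers out of 1491:
  malvidin-free: 1491 × 13/16 = 1211.4375
  malvidin-pigmented: 1491 × 3/16 = 279.5625
Contribution of malvidin-free: (1272 − 1211.4375)² / 1211.4375 = 3.0277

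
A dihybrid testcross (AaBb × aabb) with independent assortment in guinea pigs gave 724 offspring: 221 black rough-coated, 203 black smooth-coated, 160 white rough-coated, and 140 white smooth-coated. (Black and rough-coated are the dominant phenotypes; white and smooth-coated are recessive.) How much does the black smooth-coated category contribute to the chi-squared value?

A dihybrid testcross with independent assortment gives a 1:1:1:1 ratio.
Under the 1:1:1:1 hypothesis (Σ ratio = 4, N = 724):
  black rough-coated: 724 × 1/4 = 181
  black smooth-coated: 724 × 1/4 = 181
  white rough-coated: 724 × 1/4 = 181
  white smooth-coated: 724 × 1/4 = 181
Contribution of black smooth-coated: (203 − 181)² / 181 = 2.6740

2.674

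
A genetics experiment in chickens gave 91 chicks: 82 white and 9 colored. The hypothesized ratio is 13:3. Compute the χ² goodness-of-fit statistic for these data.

4.689

The 13:3 ratio has 16 parts, so with N = 91 the expected counts are:
  white: 91 × 13/16 = 73.9375
  colored: 91 × 3/16 = 17.0625
χ² = Σ (O − E)² / E
  white: (82 − 73.9375)² / 73.9375 = 0.8792
  colored: (9 − 17.0625)² / 17.0625 = 3.8098
χ² = 0.8792 + 3.8098 = 4.689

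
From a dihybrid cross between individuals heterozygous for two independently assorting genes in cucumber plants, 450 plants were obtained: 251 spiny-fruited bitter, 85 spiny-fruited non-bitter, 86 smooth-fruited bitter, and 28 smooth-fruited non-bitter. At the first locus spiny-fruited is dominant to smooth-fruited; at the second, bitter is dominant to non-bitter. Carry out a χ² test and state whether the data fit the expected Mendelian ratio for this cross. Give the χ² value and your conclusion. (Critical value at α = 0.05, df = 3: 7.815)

0.054; consistent

A dihybrid F₂ with independent assortment and complete dominance at both loci gives a 9:3:3:1 phenotypic ratio.
Expected counts for N = 450 under a 9:3:3:1 ratio (total parts = 16):
  spiny-fruited bitter: 450 × 9/16 = 253.125
  spiny-fruited non-bitter: 450 × 3/16 = 84.375
  smooth-fruited bitter: 450 × 3/16 = 84.375
  smooth-fruited non-bitter: 450 × 1/16 = 28.125
χ² = Σ (O − E)² / E
  spiny-fruited bitter: (251 − 253.125)² / 253.125 = 0.0178
  spiny-fruited non-bitter: (85 − 84.375)² / 84.375 = 0.0046
  smooth-fruited bitter: (86 − 84.375)² / 84.375 = 0.0313
  smooth-fruited non-bitter: (28 − 28.125)² / 28.125 = 0.0006
χ² = 0.0178 + 0.0046 + 0.0313 + 0.0006 = 0.0543 ≈ 0.054
Degrees of freedom = 4 − 1 = 3; critical value at α = 0.05 is 7.815.
Since 0.054 < 7.815, we fail to reject the null hypothesis — the data are consistent with the 9:3:3:1 ratio.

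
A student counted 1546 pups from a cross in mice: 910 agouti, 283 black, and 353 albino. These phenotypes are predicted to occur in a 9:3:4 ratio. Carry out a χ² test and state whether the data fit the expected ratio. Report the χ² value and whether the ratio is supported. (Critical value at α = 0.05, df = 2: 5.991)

Total ratio parts = 16. Expected numbers out of 1546:
  agouti: 1546 × 9/16 = 869.625
  black: 1546 × 3/16 = 289.875
  albino: 1546 × 4/16 = 386.5
χ² = Σ (O − E)² / E
  agouti: (910 − 869.625)² / 869.625 = 1.8745
  black: (283 − 289.875)² / 289.875 = 0.1631
  albino: (353 − 386.5)² / 386.5 = 2.9036
χ² = 1.8745 + 0.1631 + 2.9036 = 4.9412 ≈ 4.941
Degrees of freedom = 3 − 1 = 2; critical value at α = 0.05 is 5.991.
Since 4.941 < 5.991, we fail to reject the null hypothesis — the data are consistent with the 9:3:4 ratio.

4.941; consistent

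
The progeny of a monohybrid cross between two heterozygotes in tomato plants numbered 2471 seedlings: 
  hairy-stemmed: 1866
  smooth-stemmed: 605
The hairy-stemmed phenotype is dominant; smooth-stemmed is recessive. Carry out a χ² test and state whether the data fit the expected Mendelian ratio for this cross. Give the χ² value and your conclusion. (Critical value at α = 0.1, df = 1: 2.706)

0.351; consistent

For a monohybrid cross between heterozygotes with complete dominance, the expected phenotypic ratio is 3:1.
Expected counts for N = 2471 under a 3:1 ratio (total parts = 4):
  hairy-stemmed: 2471 × 3/4 = 1853.25
  smooth-stemmed: 2471 × 1/4 = 617.75
χ² = Σ (O − E)² / E
  hairy-stemmed: (1866 − 1853.25)² / 1853.25 = 0.0877
  smooth-stemmed: (605 − 617.75)² / 617.75 = 0.2632
χ² = 0.0877 + 0.2632 = 0.3509 ≈ 0.351
Degrees of freedom = 2 − 1 = 1; critical value at α = 0.1 is 2.706.
Since 0.351 < 2.706, we fail to reject the null hypothesis — the data are consistent with the 3:1 ratio.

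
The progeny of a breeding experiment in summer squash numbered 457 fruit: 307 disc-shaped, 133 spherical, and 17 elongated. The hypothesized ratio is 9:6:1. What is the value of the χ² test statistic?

Expected counts for N = 457 under a 9:6:1 ratio (total parts = 16):
  disc-shaped: 457 × 9/16 = 257.0625
  spherical: 457 × 6/16 = 171.375
  elongated: 457 × 1/16 = 28.5625
χ² = Σ (O − E)² / E
  disc-shaped: (307 − 257.0625)² / 257.0625 = 9.7010
  spherical: (133 − 171.375)² / 171.375 = 8.5931
  elongated: (17 − 28.5625)² / 28.5625 = 4.6807
χ² = 9.7010 + 8.5931 + 4.6807 = 22.9748 ≈ 22.975

22.975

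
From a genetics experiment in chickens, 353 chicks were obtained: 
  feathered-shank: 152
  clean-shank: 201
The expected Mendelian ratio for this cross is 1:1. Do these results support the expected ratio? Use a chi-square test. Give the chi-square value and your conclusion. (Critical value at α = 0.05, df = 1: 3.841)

Expected counts for N = 353 under a 1:1 ratio (total parts = 2):
  feathered-shank: 353 × 1/2 = 176.5
  clean-shank: 353 × 1/2 = 176.5
χ² = Σ (O − E)² / E
  feathered-shank: (152 − 176.5)² / 176.5 = 3.4008
  clean-shank: (201 − 176.5)² / 176.5 = 3.4008
χ² = 3.4008 + 3.4008 = 6.8016 ≈ 6.802
Degrees of freedom = 2 − 1 = 1; critical value at α = 0.05 is 3.841.
Since 6.802 > 3.841, we reject the null hypothesis — the data do not fit the 1:1 ratio.

6.802; not consistent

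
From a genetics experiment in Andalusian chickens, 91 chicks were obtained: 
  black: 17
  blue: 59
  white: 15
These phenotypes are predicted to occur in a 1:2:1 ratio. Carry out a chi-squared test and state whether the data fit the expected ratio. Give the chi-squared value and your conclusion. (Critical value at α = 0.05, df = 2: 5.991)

Total ratio parts = 4. Expected numbers out of 91:
  black: 91 × 1/4 = 22.75
  blue: 91 × 2/4 = 45.5
  white: 91 × 1/4 = 22.75
χ² = Σ (O − E)² / E
  black: (17 − 22.75)² / 22.75 = 1.4533
  blue: (59 − 45.5)² / 45.5 = 4.0055
  white: (15 − 22.75)² / 22.75 = 2.6401
χ² = 1.4533 + 4.0055 + 2.6401 = 8.0989 ≈ 8.099
Degrees of freedom = 3 − 1 = 2; critical value at α = 0.05 is 5.991.
Since 8.099 > 5.991, we reject the null hypothesis — the data do not fit the 1:2:1 ratio.

8.099; not consistent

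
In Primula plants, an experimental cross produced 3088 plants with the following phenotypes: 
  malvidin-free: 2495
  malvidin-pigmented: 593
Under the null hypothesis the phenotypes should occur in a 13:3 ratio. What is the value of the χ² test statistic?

0.417

Total ratio parts = 16. Expected numbers out of 3088:
  malvidin-free: 3088 × 13/16 = 2509
  malvidin-pigmented: 3088 × 3/16 = 579
χ² = Σ (O − E)² / E
  malvidin-free: (2495 − 2509)² / 2509 = 0.0781
  malvidin-pigmented: (593 − 579)² / 579 = 0.3385
χ² = 0.0781 + 0.3385 = 0.4166 ≈ 0.417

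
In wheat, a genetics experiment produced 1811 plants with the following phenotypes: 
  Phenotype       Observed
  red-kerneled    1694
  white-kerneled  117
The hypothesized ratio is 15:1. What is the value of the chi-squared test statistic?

0.137

Under the 15:1 hypothesis (Σ ratio = 16, N = 1811):
  red-kerneled: 1811 × 15/16 = 1697.8125
  white-kerneled: 1811 × 1/16 = 113.1875
χ² = Σ (O − E)² / E
  red-kerneled: (1694 − 1697.8125)² / 1697.8125 = 0.0086
  white-kerneled: (117 − 113.1875)² / 113.1875 = 0.1284
χ² = 0.0086 + 0.1284 = 0.137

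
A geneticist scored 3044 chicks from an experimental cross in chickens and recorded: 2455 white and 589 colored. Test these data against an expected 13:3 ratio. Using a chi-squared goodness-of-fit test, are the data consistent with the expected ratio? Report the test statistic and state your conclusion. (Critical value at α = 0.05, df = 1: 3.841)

0.718; consistent

Under the 13:3 hypothesis (Σ ratio = 16, N = 3044):
  white: 3044 × 13/16 = 2473.25
  colored: 3044 × 3/16 = 570.75
χ² = Σ (O − E)² / E
  white: (2455 − 2473.25)² / 2473.25 = 0.1347
  colored: (589 − 570.75)² / 570.75 = 0.5836
χ² = 0.1347 + 0.5836 = 0.7183 ≈ 0.718
Degrees of freedom = 2 − 1 = 1; critical value at α = 0.05 is 3.841.
Since 0.718 < 3.841, we fail to reject the null hypothesis — the data are consistent with the 13:3 ratio.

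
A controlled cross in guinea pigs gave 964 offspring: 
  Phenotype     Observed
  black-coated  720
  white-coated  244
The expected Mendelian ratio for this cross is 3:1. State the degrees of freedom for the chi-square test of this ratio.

1

A goodness-of-fit test with 2 phenotype classes has df = 2 − 1 = 1.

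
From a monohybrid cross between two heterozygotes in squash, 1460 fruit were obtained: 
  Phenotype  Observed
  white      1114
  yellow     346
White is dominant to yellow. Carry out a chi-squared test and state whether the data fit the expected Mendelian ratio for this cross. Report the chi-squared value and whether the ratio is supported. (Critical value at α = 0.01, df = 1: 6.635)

For a monohybrid cross between heterozygotes with complete dominance, the expected phenotypic ratio is 3:1.
Total ratio parts = 4. Expected numbers out of 1460:
  white: 1460 × 3/4 = 1095
  yellow: 1460 × 1/4 = 365
χ² = Σ (O − E)² / E
  white: (1114 − 1095)² / 1095 = 0.3297
  yellow: (346 − 365)² / 365 = 0.9890
χ² = 0.3297 + 0.9890 = 1.3187 ≈ 1.319
Degrees of freedom = 2 − 1 = 1; critical value at α = 0.01 is 6.635.
Since 1.319 < 6.635, we fail to reject the null hypothesis — the data are consistent with the 3:1 ratio.

1.319; consistent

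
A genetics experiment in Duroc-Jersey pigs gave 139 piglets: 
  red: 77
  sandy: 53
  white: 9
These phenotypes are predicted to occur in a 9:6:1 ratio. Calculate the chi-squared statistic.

0.044

Under the 9:6:1 hypothesis (Σ ratio = 16, N = 139):
  red: 139 × 9/16 = 78.1875
  sandy: 139 × 6/16 = 52.125
  white: 139 × 1/16 = 8.6875
χ² = Σ (O − E)² / E
  red: (77 − 78.1875)² / 78.1875 = 0.0180
  sandy: (53 − 52.125)² / 52.125 = 0.0147
  white: (9 − 8.6875)² / 8.6875 = 0.0112
χ² = 0.0180 + 0.0147 + 0.0112 = 0.0439 ≈ 0.044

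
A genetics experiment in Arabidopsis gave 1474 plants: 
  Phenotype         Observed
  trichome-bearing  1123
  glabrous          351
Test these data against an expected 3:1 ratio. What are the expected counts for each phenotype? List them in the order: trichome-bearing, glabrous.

1105.5, 368.5

The 3:1 ratio has 4 parts, so with N = 1474 the expected counts are:
  trichome-bearing: 1474 × 3/4 = 1105.5
  glabrous: 1474 × 1/4 = 368.5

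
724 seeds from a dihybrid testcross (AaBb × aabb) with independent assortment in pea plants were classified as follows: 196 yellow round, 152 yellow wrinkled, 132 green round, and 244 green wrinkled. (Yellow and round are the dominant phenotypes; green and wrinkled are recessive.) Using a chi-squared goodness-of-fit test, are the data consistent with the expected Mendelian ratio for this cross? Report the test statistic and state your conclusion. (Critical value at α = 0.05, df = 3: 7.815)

A dihybrid testcross with independent assortment gives a 1:1:1:1 ratio.
Under the 1:1:1:1 hypothesis (Σ ratio = 4, N = 724):
  yellow round: 724 × 1/4 = 181
  yellow wrinkled: 724 × 1/4 = 181
  green round: 724 × 1/4 = 181
  green wrinkled: 724 × 1/4 = 181
χ² = Σ (O − E)² / E
  yellow round: (196 − 181)² / 181 = 1.2431
  yellow wrinkled: (152 − 181)² / 181 = 4.6464
  green round: (132 − 181)² / 181 = 13.2652
  green wrinkled: (244 − 181)² / 181 = 21.9282
χ² = 1.2431 + 4.6464 + 13.2652 + 21.9282 = 41.0829 ≈ 41.083
Degrees of freedom = 4 − 1 = 3; critical value at α = 0.05 is 7.815.
Since 41.083 > 7.815, we reject the null hypothesis — the data do not fit the 1:1:1:1 ratio.

41.083; not consistent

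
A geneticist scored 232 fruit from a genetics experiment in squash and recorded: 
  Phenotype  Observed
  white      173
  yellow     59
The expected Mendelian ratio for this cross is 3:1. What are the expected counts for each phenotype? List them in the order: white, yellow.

Expected counts for N = 232 under a 3:1 ratio (total parts = 4):
  white: 232 × 3/4 = 174
  yellow: 232 × 1/4 = 58

174, 58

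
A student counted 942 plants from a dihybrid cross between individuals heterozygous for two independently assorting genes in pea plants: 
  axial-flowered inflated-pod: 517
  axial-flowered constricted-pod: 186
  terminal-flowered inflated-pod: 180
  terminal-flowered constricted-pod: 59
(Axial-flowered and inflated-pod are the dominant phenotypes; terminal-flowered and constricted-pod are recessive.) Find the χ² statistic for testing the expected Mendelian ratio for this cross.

0.875

A dihybrid F₂ with independent assortment and complete dominance at both loci gives a 9:3:3:1 phenotypic ratio.
Expected counts for N = 942 under a 9:3:3:1 ratio (total parts = 16):
  axial-flowered inflated-pod: 942 × 9/16 = 529.875
  axial-flowered constricted-pod: 942 × 3/16 = 176.625
  terminal-flowered inflated-pod: 942 × 3/16 = 176.625
  terminal-flowered constricted-pod: 942 × 1/16 = 58.875
χ² = Σ (O − E)² / E
  axial-flowered inflated-pod: (517 − 529.875)² / 529.875 = 0.3128
  axial-flowered constricted-pod: (186 − 176.625)² / 176.625 = 0.4976
  terminal-flowered inflated-pod: (180 − 176.625)² / 176.625 = 0.0645
  terminal-flowered constricted-pod: (59 − 58.875)² / 58.875 = 0.0003
χ² = 0.3128 + 0.4976 + 0.0645 + 0.0003 = 0.8752 ≈ 0.875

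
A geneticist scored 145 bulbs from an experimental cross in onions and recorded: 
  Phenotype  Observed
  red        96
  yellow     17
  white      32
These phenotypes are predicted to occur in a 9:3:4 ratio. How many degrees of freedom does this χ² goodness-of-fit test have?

A goodness-of-fit test with 3 phenotype classes has df = 3 − 1 = 2.

2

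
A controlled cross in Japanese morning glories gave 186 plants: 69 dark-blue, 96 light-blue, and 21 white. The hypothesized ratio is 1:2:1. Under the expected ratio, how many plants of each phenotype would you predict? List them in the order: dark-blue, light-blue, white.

The 1:2:1 ratio has 4 parts, so with N = 186 the expected counts are:
  dark-blue: 186 × 1/4 = 46.5
  light-blue: 186 × 2/4 = 93
  white: 186 × 1/4 = 46.5

46.5, 93, 46.5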